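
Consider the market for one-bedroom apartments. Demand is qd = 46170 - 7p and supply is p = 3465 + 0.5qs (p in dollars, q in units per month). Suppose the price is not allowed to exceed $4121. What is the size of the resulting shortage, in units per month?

16011

Rearranging supply gives qs = 2p - 6930. In a free market, 46170 - 7p = 2p - 6930 gives the equilibrium p* = 5900, q* = 4870.
The ceiling of 4121 is below the equilibrium price 5900, so it binds.
At p = 4121: qd = 46170 - 7·4121 = 17323 and qs = 2·4121 - 6930 = 1312.
Shortage = qd - qs = 17323 - 1312 = 16011.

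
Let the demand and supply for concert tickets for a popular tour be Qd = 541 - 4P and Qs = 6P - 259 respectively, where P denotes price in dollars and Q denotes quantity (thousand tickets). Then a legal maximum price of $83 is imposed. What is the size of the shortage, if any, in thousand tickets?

Equilibrium: 541 - 4P = 6P - 259, so 800 = 10P and P* = 80, Q* = 221.
Since 83 is above P* = 80, the ceiling does not bind and the free-market outcome prevails.
Since the control does not bind, there is no shortage.

0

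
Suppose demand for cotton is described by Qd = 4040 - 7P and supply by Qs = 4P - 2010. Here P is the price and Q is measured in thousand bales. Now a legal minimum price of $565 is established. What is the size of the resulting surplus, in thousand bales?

165

Setting quantity demanded equal to quantity supplied, 4040 - 7P = 4P - 2010, gives P* = 550 and Q* = 190.
The floor of 565 is above the equilibrium price 550, so it binds.
At P = 565: Qd = 4040 - 7·565 = 85 and Qs = 4·565 - 2010 = 250.
Surplus = Qs - Qd = 250 - 85 = 165.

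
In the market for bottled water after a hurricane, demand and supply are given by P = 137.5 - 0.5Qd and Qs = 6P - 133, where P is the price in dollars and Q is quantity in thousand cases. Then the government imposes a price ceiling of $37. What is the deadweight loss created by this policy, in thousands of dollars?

2352

Rearranging demand gives Qd = 275 - 2P. Equilibrium: 275 - 2P = 6P - 133, so 408 = 8P and P* = 51, Q* = 173.
Since 37 < 51, the ceiling is binding.
At P = 37: Qd = 275 - 2·37 = 201 and Qs = 6·37 - 133 = 89.
Quantity traded falls to 89. At Q = 89 the demand price is (275 - 89)/2 = 93 and the supply price is (133 + 89)/6 = 37.
Deadweight loss = ½ · (93 - 37) · (173 - 89) = ½ · 56 · 84 = 2352.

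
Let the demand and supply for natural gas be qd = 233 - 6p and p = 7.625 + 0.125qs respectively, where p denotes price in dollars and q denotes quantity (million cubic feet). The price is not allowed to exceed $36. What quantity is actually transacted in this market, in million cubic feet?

107

Rearranging supply gives qs = 8p - 61. Without the control the market clears where 233 - 6p = 8p - 61, i.e. p* = 21 and q* = 107.
The ceiling of 36 is above the equilibrium price 21, so it is not binding; the market clears at p* = 21, q* = 107.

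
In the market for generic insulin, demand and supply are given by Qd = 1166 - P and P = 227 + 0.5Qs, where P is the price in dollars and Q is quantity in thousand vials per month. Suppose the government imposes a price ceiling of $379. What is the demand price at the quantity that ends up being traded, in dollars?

Rearranging supply gives Qs = 2P - 454. Equilibrium: 1166 - P = 2P - 454, so 1620 = 3P and P* = 540, Q* = 626.
Because the ceiling (379) lies below the market-clearing price, it is binding.
At P = 379: Qd = 1166 - 379 = 787 and Qs = 2·379 - 454 = 304.
Only 304 units reach the market. On the demand curve, the marginal buyer's willingness to pay at Q = 304 is (1166 - 304) = 862.

862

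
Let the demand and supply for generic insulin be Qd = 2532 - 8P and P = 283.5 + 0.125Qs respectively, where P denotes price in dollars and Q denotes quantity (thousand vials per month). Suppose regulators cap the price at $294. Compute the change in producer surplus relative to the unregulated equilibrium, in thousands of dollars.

Rearranging supply gives Qs = 8P - 2268. Equilibrium: 2532 - 8P = 8P - 2268, so 4800 = 16P and P* = 300, Q* = 132.
Since 294 < 300, the ceiling is binding.
At P = 294: Qd = 2532 - 8·294 = 180 and Qs = 8·294 - 2268 = 84.
Producer surplus without the control is ½ · (300 - 283.5) · 132 = 1089.
With the ceiling, producers sell 84 units at 294, so PS = ½ · (294 - 283.5) · 84 = 441.
Change in producer surplus = 441 - 1089 = -648.

-648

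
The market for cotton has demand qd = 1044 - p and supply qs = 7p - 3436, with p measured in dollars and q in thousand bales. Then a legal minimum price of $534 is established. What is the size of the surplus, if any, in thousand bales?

Without the control the market clears where 1044 - p = 7p - 3436, i.e. p* = 560 and q* = 484.
The floor of 534 is below the equilibrium price 560, so it is not binding; the market clears at p* = 560, q* = 484.
Since the control does not bind, there is no surplus.

0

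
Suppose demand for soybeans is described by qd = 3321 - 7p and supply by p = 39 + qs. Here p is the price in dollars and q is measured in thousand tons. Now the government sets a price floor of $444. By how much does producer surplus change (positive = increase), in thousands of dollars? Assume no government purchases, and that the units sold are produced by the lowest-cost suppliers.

-9000

Rearranging supply gives qs = p - 39. Setting quantity demanded equal to quantity supplied, 3321 - 7p = p - 39, gives p* = 420 and q* = 381.
Because the floor (444) lies above the market-clearing price, it is binding.
At p = 444: qd = 3321 - 7·444 = 213 and qs = 444 - 39 = 405.
Producer surplus without the control is ½ · (420 - 39) · 381 = 72580.5.
With the floor, 213 units are sold at 444. The supply price at q = 213 is 252, so PS = ½ · [(444 - 39) + (444 - 252)] · 213 = 63580.5.
Change in producer surplus = 63580.5 - 72580.5 = -9000.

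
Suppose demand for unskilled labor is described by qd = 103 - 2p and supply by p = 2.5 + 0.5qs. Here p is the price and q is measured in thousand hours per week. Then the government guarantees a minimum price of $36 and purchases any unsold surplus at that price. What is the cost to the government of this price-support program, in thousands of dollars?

Rearranging supply gives qs = 2p - 5. In a free market, 103 - 2p = 2p - 5 gives the equilibrium p* = 27, q* = 49.
Since 36 > 27, the floor is binding.
At p = 36: qd = 103 - 2·36 = 31 and qs = 2·36 - 5 = 67.
Surplus = qs - qd = 36.
Government expenditure = surplus × support price = 36 × 36 = 1296.

1296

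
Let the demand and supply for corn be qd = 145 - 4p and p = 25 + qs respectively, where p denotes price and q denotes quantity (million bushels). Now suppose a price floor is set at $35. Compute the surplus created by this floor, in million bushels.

5

Rearranging supply gives qs = p - 25. Setting quantity demanded equal to quantity supplied, 145 - 4p = p - 25, gives p* = 34 and q* = 9.
The floor of 35 is above the equilibrium price 34, so it binds.
At p = 35: qd = 145 - 4·35 = 5 and qs = 35 - 25 = 10.
Surplus = qs - qd = 10 - 5 = 5.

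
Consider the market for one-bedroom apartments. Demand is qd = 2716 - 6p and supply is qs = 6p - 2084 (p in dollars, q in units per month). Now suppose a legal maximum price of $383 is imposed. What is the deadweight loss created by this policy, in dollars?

In a free market, 2716 - 6p = 6p - 2084 gives the equilibrium p* = 400, q* = 316.
The ceiling of 383 is below the equilibrium price 400, so it binds.
At p = 383: qd = 2716 - 6·383 = 418 and qs = 6·383 - 2084 = 214.
Quantity traded falls to 214. At q = 214 the demand price is (2716 - 214)/6 = 417 and the supply price is (2084 + 214)/6 = 383.
Deadweight loss = ½ · (417 - 383) · (316 - 214) = ½ · 34 · 102 = 1734.

1734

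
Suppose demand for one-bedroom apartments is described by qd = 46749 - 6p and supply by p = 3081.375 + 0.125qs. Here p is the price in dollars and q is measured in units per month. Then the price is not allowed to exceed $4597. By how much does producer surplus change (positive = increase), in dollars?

-7110911

Rearranging supply gives qs = 8p - 24651. In a free market, 46749 - 6p = 8p - 24651 gives the equilibrium p* = 5100, q* = 16149.
The ceiling of 4597 is below the equilibrium price 5100, so it binds.
At p = 4597: qd = 46749 - 6·4597 = 19167 and qs = 8·4597 - 24651 = 12125.
Producer surplus without the control is ½ · (5100 - 3081.375) · 16149 = 16299387.5625.
With the ceiling, producers sell 12125 units at 4597, so PS = ½ · (4597 - 3081.375) · 12125 = 9188476.5625.
Change in producer surplus = 9188476.5625 - 16299387.5625 = -7110911.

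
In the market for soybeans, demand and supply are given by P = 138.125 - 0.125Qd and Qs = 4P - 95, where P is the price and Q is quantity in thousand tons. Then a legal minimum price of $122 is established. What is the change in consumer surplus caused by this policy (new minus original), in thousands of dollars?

Rearranging demand gives Qd = 1105 - 8P. Without the control the market clears where 1105 - 8P = 4P - 95, i.e. P* = 100 and Q* = 305.
Since 122 > 100, the floor is binding.
At P = 122: Qd = 1105 - 8·122 = 129 and Qs = 4·122 - 95 = 393.
Consumer surplus without the control is ½ · (138.125 - 100) · 305 = 5814.0625.
With the floor, consumers buy 129 units at 122, so CS = ½ · (138.125 - 122) · 129 = 1040.0625.
Change in consumer surplus = 1040.0625 - 5814.0625 = -4774.

-4774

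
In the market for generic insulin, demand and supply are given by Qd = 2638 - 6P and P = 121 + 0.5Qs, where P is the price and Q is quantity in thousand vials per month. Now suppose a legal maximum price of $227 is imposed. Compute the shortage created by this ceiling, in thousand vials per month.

Rearranging supply gives Qs = 2P - 242. Equilibrium: 2638 - 6P = 2P - 242, so 2880 = 8P and P* = 360, Q* = 478.
The ceiling of 227 is below the equilibrium price 360, so it binds.
At P = 227: Qd = 2638 - 6·227 = 1276 and Qs = 2·227 - 242 = 212.
Shortage = Qd - Qs = 1276 - 212 = 1064.

1064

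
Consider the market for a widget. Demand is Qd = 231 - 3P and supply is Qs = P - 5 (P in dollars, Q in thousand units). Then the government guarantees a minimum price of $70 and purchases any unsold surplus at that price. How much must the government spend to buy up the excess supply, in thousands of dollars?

In a free market, 231 - 3P = P - 5 gives the equilibrium P* = 59, Q* = 54.
Since 70 > 59, the floor is binding.
At P = 70: Qd = 231 - 3·70 = 21 and Qs = 70 - 5 = 65.
Surplus = Qs - Qd = 44.
Government expenditure = surplus × support price = 44 × 70 = 3080.

3080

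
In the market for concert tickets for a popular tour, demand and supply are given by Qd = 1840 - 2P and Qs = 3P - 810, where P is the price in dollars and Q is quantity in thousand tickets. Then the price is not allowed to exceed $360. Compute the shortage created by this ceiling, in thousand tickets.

850

Equilibrium: 1840 - 2P = 3P - 810, so 2650 = 5P and P* = 530, Q* = 780.
Because the ceiling (360) lies below the market-clearing price, it is binding.
At P = 360: Qd = 1840 - 2·360 = 1120 and Qs = 3·360 - 810 = 270.
Shortage = Qd - Qs = 1120 - 270 = 850.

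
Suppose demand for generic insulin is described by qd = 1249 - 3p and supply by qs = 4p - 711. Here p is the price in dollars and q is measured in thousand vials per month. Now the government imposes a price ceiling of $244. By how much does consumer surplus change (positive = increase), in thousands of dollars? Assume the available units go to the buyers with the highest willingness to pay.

6084

Setting quantity demanded equal to quantity supplied, 1249 - 3p = 4p - 711, gives p* = 280 and q* = 409.
The ceiling of 244 is below the equilibrium price 280, so it binds.
At p = 244: qd = 1249 - 3·244 = 517 and qs = 4·244 - 711 = 265.
Consumer surplus without the control is ½ · (1249/3 - 280) · 409 = 167281/6.
With the ceiling, 265 units are sold at 244 (assume they go to the highest-value buyers). The demand price at q = 265 is 328, so CS = ½ · [(1249/3 - 244) + (328 - 244)] · 265 = 203785/6.
Change in consumer surplus = 203785/6 - 167281/6 = 6084.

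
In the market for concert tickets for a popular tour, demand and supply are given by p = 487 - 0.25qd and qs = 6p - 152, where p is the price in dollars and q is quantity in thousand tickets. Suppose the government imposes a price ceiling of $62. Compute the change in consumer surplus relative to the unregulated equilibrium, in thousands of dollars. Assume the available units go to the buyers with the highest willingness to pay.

Rearranging demand gives qd = 1948 - 4p. In a free market, 1948 - 4p = 6p - 152 gives the equilibrium p* = 210, q* = 1108.
Since 62 < 210, the ceiling is binding.
At p = 62: qd = 1948 - 4·62 = 1700 and qs = 6·62 - 152 = 220.
Consumer surplus without the control is ½ · (487 - 210) · 1108 = 153458.
With the ceiling, 220 units are sold at 62 (assume they go to the highest-value buyers). The demand price at q = 220 is 432, so CS = ½ · [(487 - 62) + (432 - 62)] · 220 = 87450.
Change in consumer surplus = 87450 - 153458 = -66008.

-66008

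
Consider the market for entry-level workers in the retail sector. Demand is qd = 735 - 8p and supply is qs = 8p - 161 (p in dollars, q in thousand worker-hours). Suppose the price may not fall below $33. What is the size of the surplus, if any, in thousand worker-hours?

0

Setting quantity demanded equal to quantity supplied, 735 - 8p = 8p - 161, gives p* = 56 and q* = 287.
Since 33 is below p* = 56, the floor does not bind and the free-market outcome prevails.
Since the control does not bind, there is no surplus.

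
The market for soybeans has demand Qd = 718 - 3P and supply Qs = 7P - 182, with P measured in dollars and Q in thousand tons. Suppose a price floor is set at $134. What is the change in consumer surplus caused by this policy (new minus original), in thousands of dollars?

Equilibrium: 718 - 3P = 7P - 182, so 900 = 10P and P* = 90, Q* = 448.
Because the floor (134) lies above the market-clearing price, it is binding.
At P = 134: Qd = 718 - 3·134 = 316 and Qs = 7·134 - 182 = 756.
Consumer surplus without the control is ½ · (718/3 - 90) · 448 = 100352/3.
With the floor, consumers buy 316 units at 134, so CS = ½ · (718/3 - 134) · 316 = 49928/3.
Change in consumer surplus = 49928/3 - 100352/3 = -16808.

-16808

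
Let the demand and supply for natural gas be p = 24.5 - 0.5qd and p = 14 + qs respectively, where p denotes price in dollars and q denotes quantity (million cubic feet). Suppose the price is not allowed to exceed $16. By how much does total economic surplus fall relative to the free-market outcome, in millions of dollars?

Rearranging demand gives qd = 49 - 2p; rearranging supply gives qs = p - 14. Equilibrium: 49 - 2p = p - 14, so 63 = 3p and p* = 21, q* = 7.
Since 16 < 21, the ceiling is binding.
At p = 16: qd = 49 - 2·16 = 17 and qs = 16 - 14 = 2.
Quantity traded falls to 2. At q = 2 the demand price is (49 - 2)/2 = 23.5 and the supply price is 14 + 2 = 16.
Deadweight loss = ½ · (23.5 - 16) · (7 - 2) = ½ · 7.5 · 5 = 18.75.

18.75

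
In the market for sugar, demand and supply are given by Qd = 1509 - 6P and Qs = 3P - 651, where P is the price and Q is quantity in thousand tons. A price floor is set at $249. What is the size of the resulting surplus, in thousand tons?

In a free market, 1509 - 6P = 3P - 651 gives the equilibrium P* = 240, Q* = 69.
Since 249 > 240, the floor is binding.
At P = 249: Qd = 1509 - 6·249 = 15 and Qs = 3·249 - 651 = 96.
Surplus = Qs - Qd = 96 - 15 = 81.

81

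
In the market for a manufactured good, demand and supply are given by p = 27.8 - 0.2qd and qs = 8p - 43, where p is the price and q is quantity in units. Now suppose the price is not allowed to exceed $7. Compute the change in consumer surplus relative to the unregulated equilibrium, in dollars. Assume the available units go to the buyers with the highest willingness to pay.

-222.6

Rearranging demand gives qd = 139 - 5p. Equilibrium: 139 - 5p = 8p - 43, so 182 = 13p and p* = 14, q* = 69.
The ceiling of 7 is below the equilibrium price 14, so it binds.
At p = 7: qd = 139 - 5·7 = 104 and qs = 8·7 - 43 = 13.
Consumer surplus without the control is ½ · (27.8 - 14) · 69 = 476.1.
With the ceiling, 13 units are sold at 7 (assume they go to the highest-value buyers). The demand price at q = 13 is 25.2, so CS = ½ · [(27.8 - 7) + (25.2 - 7)] · 13 = 253.5.
Change in consumer surplus = 253.5 - 476.1 = -222.6.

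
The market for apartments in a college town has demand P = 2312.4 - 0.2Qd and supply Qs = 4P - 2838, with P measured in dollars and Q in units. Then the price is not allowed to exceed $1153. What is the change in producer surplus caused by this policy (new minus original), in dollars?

Rearranging demand gives Qd = 11562 - 5P. Equilibrium: 11562 - 5P = 4P - 2838, so 14400 = 9P and P* = 1600, Q* = 3562.
Since 1153 < 1600, the ceiling is binding.
At P = 1153: Qd = 11562 - 5·1153 = 5797 and Qs = 4·1153 - 2838 = 1774.
Producer surplus without the control is ½ · (1600 - 709.5) · 3562 = 1585980.5.
With the ceiling, producers sell 1774 units at 1153, so PS = ½ · (1153 - 709.5) · 1774 = 393384.5.
Change in producer surplus = 393384.5 - 1585980.5 = -1192596.

-1192596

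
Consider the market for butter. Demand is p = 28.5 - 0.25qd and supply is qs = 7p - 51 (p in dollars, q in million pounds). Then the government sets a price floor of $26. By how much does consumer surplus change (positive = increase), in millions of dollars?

-352

Rearranging demand gives qd = 114 - 4p. Equilibrium: 114 - 4p = 7p - 51, so 165 = 11p and p* = 15, q* = 54.
The floor of 26 is above the equilibrium price 15, so it binds.
At p = 26: qd = 114 - 4·26 = 10 and qs = 7·26 - 51 = 131.
Consumer surplus without the control is ½ · (28.5 - 15) · 54 = 364.5.
With the floor, consumers buy 10 units at 26, so CS = ½ · (28.5 - 26) · 10 = 12.5.
Change in consumer surplus = 12.5 - 364.5 = -352.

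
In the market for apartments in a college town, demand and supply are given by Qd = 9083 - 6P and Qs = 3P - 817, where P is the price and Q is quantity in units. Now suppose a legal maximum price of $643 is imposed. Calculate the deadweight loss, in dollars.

Setting quantity demanded equal to quantity supplied, 9083 - 6P = 3P - 817, gives P* = 1100 and Q* = 2483.
Since 643 < 1100, the ceiling is binding.
At P = 643: Qd = 9083 - 6·643 = 5225 and Qs = 3·643 - 817 = 1112.
Quantity traded falls to 1112. At Q = 1112 the demand price is (9083 - 1112)/6 = 1328.5 and the supply price is (817 + 1112)/3 = 643.
Deadweight loss = ½ · (1328.5 - 643) · (2483 - 1112) = ½ · 685.5 · 1371 = 469910.25.

469910.25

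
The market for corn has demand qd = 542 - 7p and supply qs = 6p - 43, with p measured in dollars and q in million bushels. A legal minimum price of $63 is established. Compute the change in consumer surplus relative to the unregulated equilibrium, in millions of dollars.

-2952

Without the control the market clears where 542 - 7p = 6p - 43, i.e. p* = 45 and q* = 227.
Since 63 > 45, the floor is binding.
At p = 63: qd = 542 - 7·63 = 101 and qs = 6·63 - 43 = 335.
Consumer surplus without the control is ½ · (542/7 - 45) · 227 = 51529/14.
With the floor, consumers buy 101 units at 63, so CS = ½ · (542/7 - 63) · 101 = 10201/14.
Change in consumer surplus = 10201/14 - 51529/14 = -2952.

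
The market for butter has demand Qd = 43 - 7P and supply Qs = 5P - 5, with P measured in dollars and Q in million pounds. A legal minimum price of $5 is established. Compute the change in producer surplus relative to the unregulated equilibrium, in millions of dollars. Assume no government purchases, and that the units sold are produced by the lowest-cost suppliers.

3.1

Equilibrium: 43 - 7P = 5P - 5, so 48 = 12P and P* = 4, Q* = 15.
Because the floor (5) lies above the market-clearing price, it is binding.
At P = 5: Qd = 43 - 7·5 = 8 and Qs = 5·5 - 5 = 20.
Producer surplus without the control is ½ · (4 - 1) · 15 = 22.5.
With the floor, 8 units are sold at 5. The supply price at Q = 8 is 2.6, so PS = ½ · [(5 - 1) + (5 - 2.6)] · 8 = 25.6.
Change in producer surplus = 25.6 - 22.5 = 3.1.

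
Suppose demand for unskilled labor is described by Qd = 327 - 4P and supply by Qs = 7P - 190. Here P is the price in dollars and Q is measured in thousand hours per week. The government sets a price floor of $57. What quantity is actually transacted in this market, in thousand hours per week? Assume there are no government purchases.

99

Equilibrium: 327 - 4P = 7P - 190, so 517 = 11P and P* = 47, Q* = 139.
Since 57 > 47, the floor is binding.
At P = 57: Qd = 327 - 4·57 = 99 and Qs = 7·57 - 190 = 209.
The quantity actually transacted is the short side, demand: 99.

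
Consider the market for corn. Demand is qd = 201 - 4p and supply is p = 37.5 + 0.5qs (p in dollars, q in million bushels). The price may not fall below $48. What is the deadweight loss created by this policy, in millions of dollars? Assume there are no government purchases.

24

Rearranging supply gives qs = 2p - 75. In a free market, 201 - 4p = 2p - 75 gives the equilibrium p* = 46, q* = 17.
Since 48 > 46, the floor is binding.
At p = 48: qd = 201 - 4·48 = 9 and qs = 2·48 - 75 = 21.
Quantity traded falls to 9. At q = 9 the demand price is (201 - 9)/4 = 48 and the supply price is (75 + 9)/2 = 42.
Deadweight loss = ½ · (48 - 42) · (17 - 9) = ½ · 6 · 8 = 24.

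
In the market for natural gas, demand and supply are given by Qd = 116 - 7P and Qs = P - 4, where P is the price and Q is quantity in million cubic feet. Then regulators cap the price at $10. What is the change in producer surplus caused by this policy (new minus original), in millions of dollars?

Equilibrium: 116 - 7P = P - 4, so 120 = 8P and P* = 15, Q* = 11.
The ceiling of 10 is below the equilibrium price 15, so it binds.
At P = 10: Qd = 116 - 7·10 = 46 and Qs = 10 - 4 = 6.
Producer surplus without the control is ½ · (15 - 4) · 11 = 60.5.
With the ceiling, producers sell 6 units at 10, so PS = ½ · (10 - 4) · 6 = 18.
Change in producer surplus = 18 - 60.5 = -42.5.

-42.5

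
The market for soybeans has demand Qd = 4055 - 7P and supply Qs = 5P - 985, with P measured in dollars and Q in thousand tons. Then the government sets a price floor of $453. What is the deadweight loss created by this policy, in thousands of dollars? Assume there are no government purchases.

Without the control the market clears where 4055 - 7P = 5P - 985, i.e. P* = 420 and Q* = 1115.
Because the floor (453) lies above the market-clearing price, it is binding.
At P = 453: Qd = 4055 - 7·453 = 884 and Qs = 5·453 - 985 = 1280.
Quantity traded falls to 884. At Q = 884 the demand price is (4055 - 884)/7 = 453 and the supply price is (985 + 884)/5 = 373.8.
Deadweight loss = ½ · (453 - 373.8) · (1115 - 884) = ½ · 79.2 · 231 = 9147.6.

9147.6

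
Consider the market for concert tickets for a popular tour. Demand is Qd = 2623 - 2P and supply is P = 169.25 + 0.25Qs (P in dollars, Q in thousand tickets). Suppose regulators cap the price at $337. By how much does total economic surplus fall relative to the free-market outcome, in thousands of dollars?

Rearranging supply gives Qs = 4P - 677. Setting quantity demanded equal to quantity supplied, 2623 - 2P = 4P - 677, gives P* = 550 and Q* = 1523.
Since 337 < 550, the ceiling is binding.
At P = 337: Qd = 2623 - 2·337 = 1949 and Qs = 4·337 - 677 = 671.
Quantity traded falls to 671. At Q = 671 the demand price is (2623 - 671)/2 = 976 and the supply price is (677 + 671)/4 = 337.
Deadweight loss = ½ · (976 - 337) · (1523 - 671) = ½ · 639 · 852 = 272214.

272214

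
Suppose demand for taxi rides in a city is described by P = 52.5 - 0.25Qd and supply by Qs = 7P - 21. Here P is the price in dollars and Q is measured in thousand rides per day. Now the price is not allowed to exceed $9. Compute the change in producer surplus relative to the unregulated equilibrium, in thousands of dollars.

-1008

Rearranging demand gives Qd = 210 - 4P. In a free market, 210 - 4P = 7P - 21 gives the equilibrium P* = 21, Q* = 126.
Because the ceiling (9) lies below the market-clearing price, it is binding.
At P = 9: Qd = 210 - 4·9 = 174 and Qs = 7·9 - 21 = 42.
Producer surplus without the control is ½ · (21 - 3) · 126 = 1134.
With the ceiling, producers sell 42 units at 9, so PS = ½ · (9 - 3) · 42 = 126.
Change in producer surplus = 126 - 1134 = -1008.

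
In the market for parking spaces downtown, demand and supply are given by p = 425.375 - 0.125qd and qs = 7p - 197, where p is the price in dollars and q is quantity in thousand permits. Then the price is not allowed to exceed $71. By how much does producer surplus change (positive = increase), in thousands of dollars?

Rearranging demand gives qd = 3403 - 8p. In a free market, 3403 - 8p = 7p - 197 gives the equilibrium p* = 240, q* = 1483.
Because the ceiling (71) lies below the market-clearing price, it is binding.
At p = 71: qd = 3403 - 8·71 = 2835 and qs = 7·71 - 197 = 300.
Producer surplus without the control is ½ · (240 - 197/7) · 1483 = 2199289/14.
With the ceiling, producers sell 300 units at 71, so PS = ½ · (71 - 197/7) · 300 = 45000/7.
Change in producer surplus = 45000/7 - 2199289/14 = -150663.5.

-150663.5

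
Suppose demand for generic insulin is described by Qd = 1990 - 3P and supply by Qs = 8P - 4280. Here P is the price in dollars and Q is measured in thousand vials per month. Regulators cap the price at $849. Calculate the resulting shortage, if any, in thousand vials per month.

Equilibrium: 1990 - 3P = 8P - 4280, so 6270 = 11P and P* = 570, Q* = 280.
Since 849 is above P* = 570, the ceiling does not bind and the free-market outcome prevails.
Since the control does not bind, there is no shortage.

0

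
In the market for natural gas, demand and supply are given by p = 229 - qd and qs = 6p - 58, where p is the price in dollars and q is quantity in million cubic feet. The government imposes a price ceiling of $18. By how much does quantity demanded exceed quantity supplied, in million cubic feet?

161

Rearranging demand gives qd = 229 - p. Equilibrium: 229 - p = 6p - 58, so 287 = 7p and p* = 41, q* = 188.
Since 18 < 41, the ceiling is binding.
At p = 18: qd = 229 - 18 = 211 and qs = 6·18 - 58 = 50.
Shortage = qd - qs = 211 - 50 = 161.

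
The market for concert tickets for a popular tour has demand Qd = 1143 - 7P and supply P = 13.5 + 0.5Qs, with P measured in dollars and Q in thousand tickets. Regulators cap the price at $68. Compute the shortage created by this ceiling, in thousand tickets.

Rearranging supply gives Qs = 2P - 27. In a free market, 1143 - 7P = 2P - 27 gives the equilibrium P* = 130, Q* = 233.
The ceiling of 68 is below the equilibrium price 130, so it binds.
At P = 68: Qd = 1143 - 7·68 = 667 and Qs = 2·68 - 27 = 109.
Shortage = Qd - Qs = 667 - 109 = 558.

558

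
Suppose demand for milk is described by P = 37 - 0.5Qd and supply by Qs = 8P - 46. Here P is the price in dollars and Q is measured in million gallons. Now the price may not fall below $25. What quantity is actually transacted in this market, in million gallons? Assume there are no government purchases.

Rearranging demand gives Qd = 74 - 2P. Equilibrium: 74 - 2P = 8P - 46, so 120 = 10P and P* = 12, Q* = 50.
Since 25 > 12, the floor is binding.
At P = 25: Qd = 74 - 2·25 = 24 and Qs = 8·25 - 46 = 154.
The quantity actually transacted is the short side, demand: 24.

24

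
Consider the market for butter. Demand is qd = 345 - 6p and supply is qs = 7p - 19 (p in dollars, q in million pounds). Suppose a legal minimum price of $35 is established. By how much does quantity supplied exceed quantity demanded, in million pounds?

In a free market, 345 - 6p = 7p - 19 gives the equilibrium p* = 28, q* = 177.
Because the floor (35) lies above the market-clearing price, it is binding.
At p = 35: qd = 345 - 6·35 = 135 and qs = 7·35 - 19 = 226.
Surplus = qs - qd = 226 - 135 = 91.

91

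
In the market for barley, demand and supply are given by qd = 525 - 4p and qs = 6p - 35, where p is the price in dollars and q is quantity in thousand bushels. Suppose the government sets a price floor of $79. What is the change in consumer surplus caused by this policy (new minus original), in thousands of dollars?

-5865

Equilibrium: 525 - 4p = 6p - 35, so 560 = 10p and p* = 56, q* = 301.
Since 79 > 56, the floor is binding.
At p = 79: qd = 525 - 4·79 = 209 and qs = 6·79 - 35 = 439.
Consumer surplus without the control is ½ · (131.25 - 56) · 301 = 11325.125.
With the floor, consumers buy 209 units at 79, so CS = ½ · (131.25 - 79) · 209 = 5460.125.
Change in consumer surplus = 5460.125 - 11325.125 = -5865.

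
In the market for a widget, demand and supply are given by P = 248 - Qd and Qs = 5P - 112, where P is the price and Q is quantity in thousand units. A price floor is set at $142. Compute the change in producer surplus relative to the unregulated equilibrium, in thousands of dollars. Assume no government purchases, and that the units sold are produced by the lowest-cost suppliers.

8019.6

Rearranging demand gives Qd = 248 - P. Equilibrium: 248 - P = 5P - 112, so 360 = 6P and P* = 60, Q* = 188.
The floor of 142 is above the equilibrium price 60, so it binds.
At P = 142: Qd = 248 - 142 = 106 and Qs = 5·142 - 112 = 598.
Producer surplus without the control is ½ · (60 - 22.4) · 188 = 3534.4.
With the floor, 106 units are sold at 142. The supply price at Q = 106 is 43.6, so PS = ½ · [(142 - 22.4) + (142 - 43.6)] · 106 = 11554.
Change in producer surplus = 11554 - 3534.4 = 8019.6.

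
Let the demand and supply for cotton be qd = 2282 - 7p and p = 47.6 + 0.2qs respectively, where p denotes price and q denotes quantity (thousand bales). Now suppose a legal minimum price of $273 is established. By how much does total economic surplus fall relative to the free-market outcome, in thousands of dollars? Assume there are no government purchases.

Rearranging supply gives qs = 5p - 238. Equilibrium: 2282 - 7p = 5p - 238, so 2520 = 12p and p* = 210, q* = 812.
Since 273 > 210, the floor is binding.
At p = 273: qd = 2282 - 7·273 = 371 and qs = 5·273 - 238 = 1127.
Quantity traded falls to 371. At q = 371 the demand price is (2282 - 371)/7 = 273 and the supply price is (238 + 371)/5 = 121.8.
Deadweight loss = ½ · (273 - 121.8) · (812 - 371) = ½ · 151.2 · 441 = 33339.6.

33339.6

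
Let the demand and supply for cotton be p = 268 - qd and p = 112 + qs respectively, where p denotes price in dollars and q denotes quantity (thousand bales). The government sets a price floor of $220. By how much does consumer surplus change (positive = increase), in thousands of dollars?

-1890

Rearranging demand gives qd = 268 - p; rearranging supply gives qs = p - 112. Setting quantity demanded equal to quantity supplied, 268 - p = p - 112, gives p* = 190 and q* = 78.
The floor of 220 is above the equilibrium price 190, so it binds.
At p = 220: qd = 268 - 220 = 48 and qs = 220 - 112 = 108.
Consumer surplus without the control is ½ · (268 - 190) · 78 = 3042.
With the floor, consumers buy 48 units at 220, so CS = ½ · (268 - 220) · 48 = 1152.
Change in consumer surplus = 1152 - 3042 = -1890.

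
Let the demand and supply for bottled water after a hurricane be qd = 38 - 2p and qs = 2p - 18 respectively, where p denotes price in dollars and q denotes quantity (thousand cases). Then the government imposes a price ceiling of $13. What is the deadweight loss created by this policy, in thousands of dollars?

2

Equilibrium: 38 - 2p = 2p - 18, so 56 = 4p and p* = 14, q* = 10.
The ceiling of 13 is below the equilibrium price 14, so it binds.
At p = 13: qd = 38 - 2·13 = 12 and qs = 2·13 - 18 = 8.
Quantity traded falls to 8. At q = 8 the demand price is (38 - 8)/2 = 15 and the supply price is (18 + 8)/2 = 13.
Deadweight loss = ½ · (15 - 13) · (10 - 8) = ½ · 2 · 2 = 2.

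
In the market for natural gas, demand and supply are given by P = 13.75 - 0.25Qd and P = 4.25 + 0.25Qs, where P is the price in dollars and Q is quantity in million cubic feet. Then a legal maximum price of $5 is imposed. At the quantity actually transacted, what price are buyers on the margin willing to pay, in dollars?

Rearranging demand gives Qd = 55 - 4P; rearranging supply gives Qs = 4P - 17. Without the control the market clears where 55 - 4P = 4P - 17, i.e. P* = 9 and Q* = 19.
The ceiling of 5 is below the equilibrium price 9, so it binds.
At P = 5: Qd = 55 - 4·5 = 35 and Qs = 4·5 - 17 = 3.
Only 3 units reach the market. On the demand curve, the marginal buyer's willingness to pay at Q = 3 is (55 - 3)/4 = 13.

13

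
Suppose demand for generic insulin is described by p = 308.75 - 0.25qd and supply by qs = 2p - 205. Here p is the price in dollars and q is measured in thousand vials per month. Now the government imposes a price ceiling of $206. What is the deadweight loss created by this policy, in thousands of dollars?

Rearranging demand gives qd = 1235 - 4p. Equilibrium: 1235 - 4p = 2p - 205, so 1440 = 6p and p* = 240, q* = 275.
The ceiling of 206 is below the equilibrium price 240, so it binds.
At p = 206: qd = 1235 - 4·206 = 411 and qs = 2·206 - 205 = 207.
Quantity traded falls to 207. At q = 207 the demand price is (1235 - 207)/4 = 257 and the supply price is (205 + 207)/2 = 206.
Deadweight loss = ½ · (257 - 206) · (275 - 207) = ½ · 51 · 68 = 1734.

1734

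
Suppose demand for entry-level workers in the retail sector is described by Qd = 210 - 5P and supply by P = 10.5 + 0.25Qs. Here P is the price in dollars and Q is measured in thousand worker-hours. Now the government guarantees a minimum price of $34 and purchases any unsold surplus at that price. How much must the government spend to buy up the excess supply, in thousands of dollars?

1836

Rearranging supply gives Qs = 4P - 42. In a free market, 210 - 5P = 4P - 42 gives the equilibrium P* = 28, Q* = 70.
Because the floor (34) lies above the market-clearing price, it is binding.
At P = 34: Qd = 210 - 5·34 = 40 and Qs = 4·34 - 42 = 94.
Surplus = Qs - Qd = 54.
Government expenditure = surplus × support price = 54 × 34 = 1836.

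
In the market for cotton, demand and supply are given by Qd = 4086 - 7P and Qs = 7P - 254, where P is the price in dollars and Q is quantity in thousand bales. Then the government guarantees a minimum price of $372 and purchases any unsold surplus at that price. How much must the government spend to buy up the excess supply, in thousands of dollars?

322896

Setting quantity demanded equal to quantity supplied, 4086 - 7P = 7P - 254, gives P* = 310 and Q* = 1916.
Because the floor (372) lies above the market-clearing price, it is binding.
At P = 372: Qd = 4086 - 7·372 = 1482 and Qs = 7·372 - 254 = 2350.
Surplus = Qs - Qd = 868.
Government expenditure = surplus × support price = 868 × 372 = 322896.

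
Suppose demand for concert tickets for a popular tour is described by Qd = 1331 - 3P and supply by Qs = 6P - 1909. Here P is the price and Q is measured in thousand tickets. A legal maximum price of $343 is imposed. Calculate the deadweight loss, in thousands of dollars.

Setting quantity demanded equal to quantity supplied, 1331 - 3P = 6P - 1909, gives P* = 360 and Q* = 251.
Because the ceiling (343) lies below the market-clearing price, it is binding.
At P = 343: Qd = 1331 - 3·343 = 302 and Qs = 6·343 - 1909 = 149.
Quantity traded falls to 149. At Q = 149 the demand price is (1331 - 149)/3 = 394 and the supply price is (1909 + 149)/6 = 343.
Deadweight loss = ½ · (394 - 343) · (251 - 149) = ½ · 51 · 102 = 2601.

2601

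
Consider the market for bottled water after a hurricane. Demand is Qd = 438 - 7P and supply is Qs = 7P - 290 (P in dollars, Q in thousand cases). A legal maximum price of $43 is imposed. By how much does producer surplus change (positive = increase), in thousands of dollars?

-382.5

Setting quantity demanded equal to quantity supplied, 438 - 7P = 7P - 290, gives P* = 52 and Q* = 74.
Since 43 < 52, the ceiling is binding.
At P = 43: Qd = 438 - 7·43 = 137 and Qs = 7·43 - 290 = 11.
Producer surplus without the control is ½ · (52 - 290/7) · 74 = 2738/7.
With the ceiling, producers sell 11 units at 43, so PS = ½ · (43 - 290/7) · 11 = 121/14.
Change in producer surplus = 121/14 - 2738/7 = -382.5.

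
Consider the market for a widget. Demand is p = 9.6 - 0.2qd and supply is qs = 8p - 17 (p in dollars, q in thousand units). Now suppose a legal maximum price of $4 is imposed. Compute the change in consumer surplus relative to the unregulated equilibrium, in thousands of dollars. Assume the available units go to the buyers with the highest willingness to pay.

Rearranging demand gives qd = 48 - 5p. In a free market, 48 - 5p = 8p - 17 gives the equilibrium p* = 5, q* = 23.
Since 4 < 5, the ceiling is binding.
At p = 4: qd = 48 - 5·4 = 28 and qs = 8·4 - 17 = 15.
Consumer surplus without the control is ½ · (9.6 - 5) · 23 = 52.9.
With the ceiling, 15 units are sold at 4 (assume they go to the highest-value buyers). The demand price at q = 15 is 6.6, so CS = ½ · [(9.6 - 4) + (6.6 - 4)] · 15 = 61.5.
Change in consumer surplus = 61.5 - 52.9 = 8.6.

8.6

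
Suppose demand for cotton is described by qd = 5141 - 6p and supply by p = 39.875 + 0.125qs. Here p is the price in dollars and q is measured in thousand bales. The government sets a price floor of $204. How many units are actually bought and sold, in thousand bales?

Rearranging supply gives qs = 8p - 319. Without the control the market clears where 5141 - 6p = 8p - 319, i.e. p* = 390 and q* = 2801.
Since 204 is below p* = 390, the floor does not bind and the free-market outcome prevails.

2801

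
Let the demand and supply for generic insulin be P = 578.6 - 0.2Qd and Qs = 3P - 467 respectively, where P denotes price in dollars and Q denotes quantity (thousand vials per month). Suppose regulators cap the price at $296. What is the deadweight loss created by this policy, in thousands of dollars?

Rearranging demand gives Qd = 2893 - 5P. In a free market, 2893 - 5P = 3P - 467 gives the equilibrium P* = 420, Q* = 793.
Because the ceiling (296) lies below the market-clearing price, it is binding.
At P = 296: Qd = 2893 - 5·296 = 1413 and Qs = 3·296 - 467 = 421.
Quantity traded falls to 421. At Q = 421 the demand price is (2893 - 421)/5 = 494.4 and the supply price is (467 + 421)/3 = 296.
Deadweight loss = ½ · (494.4 - 296) · (793 - 421) = ½ · 198.4 · 372 = 36902.4.

36902.4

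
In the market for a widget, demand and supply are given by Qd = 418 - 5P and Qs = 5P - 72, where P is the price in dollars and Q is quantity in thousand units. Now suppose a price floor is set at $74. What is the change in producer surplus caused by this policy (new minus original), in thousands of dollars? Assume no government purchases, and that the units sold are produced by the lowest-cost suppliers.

-362.5

Equilibrium: 418 - 5P = 5P - 72, so 490 = 10P and P* = 49, Q* = 173.
Because the floor (74) lies above the market-clearing price, it is binding.
At P = 74: Qd = 418 - 5·74 = 48 and Qs = 5·74 - 72 = 298.
Producer surplus without the control is ½ · (49 - 14.4) · 173 = 2992.9.
With the floor, 48 units are sold at 74. The supply price at Q = 48 is 24, so PS = ½ · [(74 - 14.4) + (74 - 24)] · 48 = 2630.4.
Change in producer surplus = 2630.4 - 2992.9 = -362.5.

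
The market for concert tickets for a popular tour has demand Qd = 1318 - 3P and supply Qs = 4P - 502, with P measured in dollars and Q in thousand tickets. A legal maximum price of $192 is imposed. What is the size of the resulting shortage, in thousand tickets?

476

In a free market, 1318 - 3P = 4P - 502 gives the equilibrium P* = 260, Q* = 538.
Since 192 < 260, the ceiling is binding.
At P = 192: Qd = 1318 - 3·192 = 742 and Qs = 4·192 - 502 = 266.
Shortage = Qd - Qs = 742 - 266 = 476.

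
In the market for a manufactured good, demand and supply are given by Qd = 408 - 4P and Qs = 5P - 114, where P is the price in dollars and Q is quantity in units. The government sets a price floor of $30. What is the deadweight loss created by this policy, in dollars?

Without the control the market clears where 408 - 4P = 5P - 114, i.e. P* = 58 and Q* = 176.
Since 30 is below P* = 58, the floor does not bind and the free-market outcome prevails.
Since the control does not bind, no trades are prevented and deadweight loss is zero.

0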